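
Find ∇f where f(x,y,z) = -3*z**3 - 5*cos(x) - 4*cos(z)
(5*sin(x), 0, -9*z**2 + 4*sin(z))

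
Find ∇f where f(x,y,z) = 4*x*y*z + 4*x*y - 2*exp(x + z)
(4*y*z + 4*y - 2*exp(x + z), 4*x*(z + 1), 4*x*y - 2*exp(x + z))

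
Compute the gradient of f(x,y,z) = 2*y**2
(0, 4*y, 0)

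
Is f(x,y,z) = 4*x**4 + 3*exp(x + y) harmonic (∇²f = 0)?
No, ∇²f = 48*x**2 + 6*exp(x + y)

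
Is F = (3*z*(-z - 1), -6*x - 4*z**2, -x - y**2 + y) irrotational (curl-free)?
No, ∇×F = (-2*y + 8*z + 1, -6*z - 2, -6)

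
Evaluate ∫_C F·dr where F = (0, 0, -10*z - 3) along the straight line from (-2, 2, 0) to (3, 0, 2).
-26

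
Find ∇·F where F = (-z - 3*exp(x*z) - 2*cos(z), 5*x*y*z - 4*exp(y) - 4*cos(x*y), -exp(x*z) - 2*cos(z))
5*x*z - x*exp(x*z) + 4*x*sin(x*y) - 3*z*exp(x*z) - 4*exp(y) + 2*sin(z)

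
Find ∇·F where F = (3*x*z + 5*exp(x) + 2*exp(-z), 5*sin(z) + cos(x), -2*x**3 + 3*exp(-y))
3*z + 5*exp(x)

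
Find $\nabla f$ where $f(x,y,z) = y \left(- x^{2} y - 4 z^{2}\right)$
(-2*x*y**2, -2*x**2*y - 4*z**2, -8*y*z)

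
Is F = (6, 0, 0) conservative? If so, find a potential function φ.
Yes, F is conservative. φ = 6*x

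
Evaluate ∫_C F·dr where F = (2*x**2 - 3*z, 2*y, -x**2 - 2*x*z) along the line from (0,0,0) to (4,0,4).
-136/3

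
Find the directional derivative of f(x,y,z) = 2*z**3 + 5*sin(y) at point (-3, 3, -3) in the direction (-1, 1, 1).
sqrt(3)*(5*cos(3) + 54)/3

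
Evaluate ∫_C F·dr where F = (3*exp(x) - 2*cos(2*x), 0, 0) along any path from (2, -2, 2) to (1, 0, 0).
-3*exp(2) - sin(2) + sin(4) + 3*E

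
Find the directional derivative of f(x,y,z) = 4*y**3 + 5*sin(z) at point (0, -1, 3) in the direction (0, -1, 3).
3*sqrt(10)*(5*cos(3) - 4)/10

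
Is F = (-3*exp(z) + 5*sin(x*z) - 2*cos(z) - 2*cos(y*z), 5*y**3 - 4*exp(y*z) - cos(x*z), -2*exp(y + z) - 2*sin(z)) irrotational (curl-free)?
No, ∇×F = (-x*sin(x*z) + 4*y*exp(y*z) - 2*exp(y + z), 5*x*cos(x*z) + 2*y*sin(y*z) - 3*exp(z) + 2*sin(z), z*(sin(x*z) - 2*sin(y*z)))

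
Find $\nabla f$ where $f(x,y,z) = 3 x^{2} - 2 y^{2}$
(6*x, -4*y, 0)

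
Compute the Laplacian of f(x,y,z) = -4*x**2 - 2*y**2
-12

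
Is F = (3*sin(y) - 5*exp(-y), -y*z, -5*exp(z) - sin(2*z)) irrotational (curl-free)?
No, ∇×F = (y, 0, -3*cos(y) - 5*exp(-y))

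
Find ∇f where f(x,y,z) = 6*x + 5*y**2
(6, 10*y, 0)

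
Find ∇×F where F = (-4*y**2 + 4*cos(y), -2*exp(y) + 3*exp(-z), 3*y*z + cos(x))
(3*z + 3*exp(-z), sin(x), 8*y + 4*sin(y))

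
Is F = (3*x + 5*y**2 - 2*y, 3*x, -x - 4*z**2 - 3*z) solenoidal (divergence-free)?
No, ∇·F = -8*z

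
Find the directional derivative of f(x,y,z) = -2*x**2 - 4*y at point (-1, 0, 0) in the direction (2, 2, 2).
0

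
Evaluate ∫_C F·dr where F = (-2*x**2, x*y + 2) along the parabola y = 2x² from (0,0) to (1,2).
74/15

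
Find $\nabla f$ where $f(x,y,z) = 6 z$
(0, 0, 6)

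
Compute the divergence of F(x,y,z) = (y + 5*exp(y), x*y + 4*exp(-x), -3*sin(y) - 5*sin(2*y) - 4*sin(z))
x - 4*cos(z)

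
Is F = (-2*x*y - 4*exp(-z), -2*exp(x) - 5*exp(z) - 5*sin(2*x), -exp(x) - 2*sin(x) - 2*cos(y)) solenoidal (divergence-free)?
No, ∇·F = -2*y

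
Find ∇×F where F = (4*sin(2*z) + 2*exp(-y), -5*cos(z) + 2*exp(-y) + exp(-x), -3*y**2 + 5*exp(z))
(-6*y - 5*sin(z), 8*cos(2*z), 2*exp(-y) - exp(-x))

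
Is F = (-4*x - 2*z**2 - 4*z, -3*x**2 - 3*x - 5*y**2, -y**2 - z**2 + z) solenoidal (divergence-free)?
No, ∇·F = -10*y - 2*z - 3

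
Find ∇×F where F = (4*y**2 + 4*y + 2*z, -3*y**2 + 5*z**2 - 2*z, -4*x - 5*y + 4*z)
(-10*z - 3, 6, -8*y - 4)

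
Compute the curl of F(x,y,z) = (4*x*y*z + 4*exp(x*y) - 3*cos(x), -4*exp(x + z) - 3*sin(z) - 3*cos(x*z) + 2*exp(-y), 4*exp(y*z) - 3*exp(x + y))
(-3*x*sin(x*z) + 4*z*exp(y*z) - 3*exp(x + y) + 4*exp(x + z) + 3*cos(z), 4*x*y + 3*exp(x + y), -4*x*z - 4*x*exp(x*y) + 3*z*sin(x*z) - 4*exp(x + z))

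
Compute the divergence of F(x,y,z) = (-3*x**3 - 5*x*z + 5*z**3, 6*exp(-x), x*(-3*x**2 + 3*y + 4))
-9*x**2 - 5*z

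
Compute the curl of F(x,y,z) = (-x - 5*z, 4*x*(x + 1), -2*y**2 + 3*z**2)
(-4*y, -5, 8*x + 4)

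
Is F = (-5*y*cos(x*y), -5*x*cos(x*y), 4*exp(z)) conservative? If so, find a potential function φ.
Yes, F is conservative. φ = 4*exp(z) - 5*sin(x*y)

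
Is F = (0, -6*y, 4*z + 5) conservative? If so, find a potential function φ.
Yes, F is conservative. φ = -3*y**2 + 2*z**2 + 5*z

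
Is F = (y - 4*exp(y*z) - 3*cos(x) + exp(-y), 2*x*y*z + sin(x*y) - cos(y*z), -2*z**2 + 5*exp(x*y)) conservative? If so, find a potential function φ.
No, ∇×F = (-2*x*y + 5*x*exp(x*y) - y*sin(y*z), y*(-5*exp(x*y) - 4*exp(y*z)), 2*y*z + y*cos(x*y) + 4*z*exp(y*z) - 1 + exp(-y)) ≠ 0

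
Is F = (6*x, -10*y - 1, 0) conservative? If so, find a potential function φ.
Yes, F is conservative. φ = 3*x**2 - 5*y**2 - y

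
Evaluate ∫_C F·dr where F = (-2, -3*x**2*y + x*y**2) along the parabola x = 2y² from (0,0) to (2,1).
-28/5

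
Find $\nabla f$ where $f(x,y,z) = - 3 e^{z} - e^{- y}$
(0, exp(-y), -3*exp(z))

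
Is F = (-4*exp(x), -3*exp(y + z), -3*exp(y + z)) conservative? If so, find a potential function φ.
Yes, F is conservative. φ = -4*exp(x) - 3*exp(y + z)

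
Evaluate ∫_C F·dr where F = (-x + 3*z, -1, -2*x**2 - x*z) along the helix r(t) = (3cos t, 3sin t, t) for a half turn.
6 - 18*pi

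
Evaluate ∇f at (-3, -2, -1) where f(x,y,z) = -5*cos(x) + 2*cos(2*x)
((8*cos(3) - 5)*sin(3), 0, 0)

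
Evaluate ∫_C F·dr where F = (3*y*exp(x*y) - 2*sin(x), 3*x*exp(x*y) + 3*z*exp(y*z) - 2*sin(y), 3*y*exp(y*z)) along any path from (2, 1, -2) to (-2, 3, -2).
-3*exp(2) + 2*cos(3) - 2*cos(1) - 3*exp(-2) + 6*exp(-6)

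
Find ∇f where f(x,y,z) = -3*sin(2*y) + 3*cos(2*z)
(0, -6*cos(2*y), -6*sin(2*z))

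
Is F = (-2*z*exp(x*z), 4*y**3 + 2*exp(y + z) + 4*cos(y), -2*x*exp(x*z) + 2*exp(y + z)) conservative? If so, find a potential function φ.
Yes, F is conservative. φ = y**4 - 2*exp(x*z) + 2*exp(y + z) + 4*sin(y)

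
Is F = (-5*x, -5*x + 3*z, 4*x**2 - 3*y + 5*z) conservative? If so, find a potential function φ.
No, ∇×F = (-6, -8*x, -5) ≠ 0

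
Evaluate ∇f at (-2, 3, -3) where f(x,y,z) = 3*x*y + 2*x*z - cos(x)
(3 - sin(2), -6, -4)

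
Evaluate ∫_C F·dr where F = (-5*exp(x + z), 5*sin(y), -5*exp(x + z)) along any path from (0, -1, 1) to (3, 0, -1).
-5*exp(2) - 5 + 5*cos(1) + 5*E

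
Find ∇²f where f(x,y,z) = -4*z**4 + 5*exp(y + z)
-48*z**2 + 10*exp(y + z)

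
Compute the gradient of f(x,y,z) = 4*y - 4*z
(0, 4, -4)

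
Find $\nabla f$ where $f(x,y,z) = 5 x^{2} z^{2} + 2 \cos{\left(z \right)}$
(10*x*z**2, 0, 10*x**2*z - 2*sin(z))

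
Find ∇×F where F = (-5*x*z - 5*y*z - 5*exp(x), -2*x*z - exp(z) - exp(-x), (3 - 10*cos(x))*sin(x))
(2*x + exp(z), -5*x - 5*y - 3*cos(x) + 10*cos(2*x), 3*z + exp(-x))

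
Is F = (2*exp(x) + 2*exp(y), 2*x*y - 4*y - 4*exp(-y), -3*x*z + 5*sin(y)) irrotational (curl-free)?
No, ∇×F = (5*cos(y), 3*z, 2*y - 2*exp(y))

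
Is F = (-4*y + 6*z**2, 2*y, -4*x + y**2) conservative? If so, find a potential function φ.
No, ∇×F = (2*y, 12*z + 4, 4) ≠ 0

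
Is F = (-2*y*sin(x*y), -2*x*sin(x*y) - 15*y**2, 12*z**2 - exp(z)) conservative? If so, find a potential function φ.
Yes, F is conservative. φ = -5*y**3 + 4*z**3 - exp(z) + 2*cos(x*y)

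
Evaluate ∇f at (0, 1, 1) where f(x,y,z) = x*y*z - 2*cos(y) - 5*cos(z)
(1, 2*sin(1), 5*sin(1))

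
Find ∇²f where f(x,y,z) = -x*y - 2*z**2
-4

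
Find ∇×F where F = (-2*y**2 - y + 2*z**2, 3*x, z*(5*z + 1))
(0, 4*z, 4*y + 4)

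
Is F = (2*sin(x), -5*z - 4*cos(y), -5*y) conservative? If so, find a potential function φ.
Yes, F is conservative. φ = -5*y*z - 4*sin(y) - 2*cos(x)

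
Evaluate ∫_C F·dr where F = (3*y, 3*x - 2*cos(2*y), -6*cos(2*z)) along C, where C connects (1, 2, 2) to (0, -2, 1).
-6 + 5*sin(4) - 3*sin(2)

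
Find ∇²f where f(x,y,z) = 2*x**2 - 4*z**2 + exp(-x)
-4 + exp(-x)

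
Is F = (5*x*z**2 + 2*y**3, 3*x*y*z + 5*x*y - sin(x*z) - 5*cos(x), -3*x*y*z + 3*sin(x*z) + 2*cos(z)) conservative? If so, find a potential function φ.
No, ∇×F = (x*(-3*y - 3*z + cos(x*z)), z*(10*x + 3*y - 3*cos(x*z)), -6*y**2 + 3*y*z + 5*y - z*cos(x*z) + 5*sin(x)) ≠ 0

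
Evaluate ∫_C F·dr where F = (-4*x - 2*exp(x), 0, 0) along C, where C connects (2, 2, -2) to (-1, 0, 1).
-2*exp(-1) + 6 + 2*exp(2)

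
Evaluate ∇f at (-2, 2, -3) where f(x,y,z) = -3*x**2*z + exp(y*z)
(-36, -3*exp(-6), -12 + 2*exp(-6))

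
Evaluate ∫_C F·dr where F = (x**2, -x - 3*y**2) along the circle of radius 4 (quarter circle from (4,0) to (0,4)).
-256/3 - 4*pi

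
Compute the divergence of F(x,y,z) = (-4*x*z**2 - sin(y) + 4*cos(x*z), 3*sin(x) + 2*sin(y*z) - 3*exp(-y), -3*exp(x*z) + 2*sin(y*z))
-3*x*exp(x*z) + 2*y*cos(y*z) - 4*z**2 - 4*z*sin(x*z) + 2*z*cos(y*z) + 3*exp(-y)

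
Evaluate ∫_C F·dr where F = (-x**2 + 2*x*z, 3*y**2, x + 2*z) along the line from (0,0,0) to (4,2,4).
160/3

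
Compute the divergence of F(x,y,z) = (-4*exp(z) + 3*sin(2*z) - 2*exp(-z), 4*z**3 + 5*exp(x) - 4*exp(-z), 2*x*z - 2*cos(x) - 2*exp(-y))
2*x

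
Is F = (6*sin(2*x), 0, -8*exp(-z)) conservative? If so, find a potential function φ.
Yes, F is conservative. φ = -3*cos(2*x) + 8*exp(-z)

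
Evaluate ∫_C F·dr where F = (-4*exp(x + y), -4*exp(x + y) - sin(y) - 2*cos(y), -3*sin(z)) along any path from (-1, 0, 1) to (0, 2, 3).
-4*exp(2) + 3*cos(3) - 2*sin(2) - 3*cos(1) - 1 + cos(2) + 4*exp(-1)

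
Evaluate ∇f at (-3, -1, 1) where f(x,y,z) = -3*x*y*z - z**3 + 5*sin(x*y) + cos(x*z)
(sin(3) + 3 - 5*cos(3), 9 - 15*cos(3), -12 - 3*sin(3))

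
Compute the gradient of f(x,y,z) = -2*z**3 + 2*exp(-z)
(0, 0, -6*z**2 - 2*exp(-z))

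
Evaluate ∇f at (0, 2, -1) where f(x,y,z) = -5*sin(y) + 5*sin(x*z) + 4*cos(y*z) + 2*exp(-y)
(-5, -4*sin(2) - 2*exp(-2) - 5*cos(2), 8*sin(2))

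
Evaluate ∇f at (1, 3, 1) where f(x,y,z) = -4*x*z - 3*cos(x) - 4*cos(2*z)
(-4 + 3*sin(1), 0, -4 + 8*sin(2))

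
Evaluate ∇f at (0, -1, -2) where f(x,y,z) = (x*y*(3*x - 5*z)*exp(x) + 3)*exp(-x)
(-13, 0, 0)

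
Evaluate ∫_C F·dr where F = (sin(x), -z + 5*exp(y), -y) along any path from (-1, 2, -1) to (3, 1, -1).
-5*exp(2) - 1 + cos(1) - cos(3) + 5*E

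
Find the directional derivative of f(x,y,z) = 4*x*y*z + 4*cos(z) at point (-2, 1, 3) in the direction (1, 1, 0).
-6*sqrt(2)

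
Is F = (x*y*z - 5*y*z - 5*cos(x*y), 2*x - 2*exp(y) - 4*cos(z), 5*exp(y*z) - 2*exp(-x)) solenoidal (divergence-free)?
No, ∇·F = y*z + 5*y*exp(y*z) + 5*y*sin(x*y) - 2*exp(y)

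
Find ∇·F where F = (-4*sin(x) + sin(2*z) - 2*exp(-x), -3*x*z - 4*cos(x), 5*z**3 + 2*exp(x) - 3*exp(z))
15*z**2 - 3*exp(z) - 4*cos(x) + 2*exp(-x)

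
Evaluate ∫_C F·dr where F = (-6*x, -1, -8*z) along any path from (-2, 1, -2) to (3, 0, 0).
2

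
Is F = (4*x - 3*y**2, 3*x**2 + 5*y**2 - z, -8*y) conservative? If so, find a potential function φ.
No, ∇×F = (-7, 0, 6*x + 6*y) ≠ 0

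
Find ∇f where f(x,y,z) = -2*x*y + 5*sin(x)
(-2*y + 5*cos(x), -2*x, 0)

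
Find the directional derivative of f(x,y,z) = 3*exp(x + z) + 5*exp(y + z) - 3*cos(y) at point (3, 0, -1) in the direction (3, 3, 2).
5*sqrt(22)*(5 + 3*exp(3))*exp(-1)/22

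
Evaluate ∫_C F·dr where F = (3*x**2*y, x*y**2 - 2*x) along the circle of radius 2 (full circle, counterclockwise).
-16*pi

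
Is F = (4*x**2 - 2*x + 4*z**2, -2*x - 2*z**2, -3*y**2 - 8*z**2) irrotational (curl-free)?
No, ∇×F = (-6*y + 4*z, 8*z, -2)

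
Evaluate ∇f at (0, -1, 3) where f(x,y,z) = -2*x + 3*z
(-2, 0, 3)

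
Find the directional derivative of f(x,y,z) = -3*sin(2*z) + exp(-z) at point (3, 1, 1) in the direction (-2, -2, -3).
3*sqrt(17)*(6*E*cos(2) + 1)*exp(-1)/17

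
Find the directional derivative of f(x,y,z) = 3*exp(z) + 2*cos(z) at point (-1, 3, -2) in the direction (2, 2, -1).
-2*sin(2)/3 - exp(-2)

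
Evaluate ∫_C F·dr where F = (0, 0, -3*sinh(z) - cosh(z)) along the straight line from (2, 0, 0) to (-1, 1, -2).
-3*cosh(2) + 3 + sinh(2)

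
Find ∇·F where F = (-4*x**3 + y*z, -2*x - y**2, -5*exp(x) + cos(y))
-12*x**2 - 2*y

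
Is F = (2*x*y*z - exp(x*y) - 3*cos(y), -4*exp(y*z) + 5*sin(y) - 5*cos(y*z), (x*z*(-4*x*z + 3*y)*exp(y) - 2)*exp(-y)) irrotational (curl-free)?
No, ∇×F = (3*x*z + 4*y*exp(y*z) - 5*y*sin(y*z) + 2*exp(-y), 2*x*y + 8*x*z**2 - 3*y*z, -2*x*z + x*exp(x*y) - 3*sin(y))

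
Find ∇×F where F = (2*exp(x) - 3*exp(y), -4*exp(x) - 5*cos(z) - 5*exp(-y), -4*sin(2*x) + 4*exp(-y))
(-5*sin(z) - 4*exp(-y), 8*cos(2*x), -4*exp(x) + 3*exp(y))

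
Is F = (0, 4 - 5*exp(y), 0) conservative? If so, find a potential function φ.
Yes, F is conservative. φ = 4*y - 5*exp(y)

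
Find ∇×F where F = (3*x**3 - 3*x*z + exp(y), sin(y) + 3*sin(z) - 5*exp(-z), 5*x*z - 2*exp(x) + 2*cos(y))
(-2*sin(y) - 3*cos(z) - 5*exp(-z), -3*x - 5*z + 2*exp(x), -exp(y))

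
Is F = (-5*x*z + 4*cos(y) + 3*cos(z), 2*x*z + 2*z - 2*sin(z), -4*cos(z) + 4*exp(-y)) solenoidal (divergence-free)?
No, ∇·F = -5*z + 4*sin(z)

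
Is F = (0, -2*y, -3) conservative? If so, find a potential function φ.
Yes, F is conservative. φ = -y**2 - 3*z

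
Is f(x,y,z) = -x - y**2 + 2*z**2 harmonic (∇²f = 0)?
No, ∇²f = 2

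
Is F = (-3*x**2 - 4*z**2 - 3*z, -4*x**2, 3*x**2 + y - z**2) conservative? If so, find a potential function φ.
No, ∇×F = (1, -6*x - 8*z - 3, -8*x) ≠ 0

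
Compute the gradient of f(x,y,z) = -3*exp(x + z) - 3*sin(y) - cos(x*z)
(z*sin(x*z) - 3*exp(x + z), -3*cos(y), x*sin(x*z) - 3*exp(x + z))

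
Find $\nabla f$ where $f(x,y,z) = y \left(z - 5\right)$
(0, z - 5, y)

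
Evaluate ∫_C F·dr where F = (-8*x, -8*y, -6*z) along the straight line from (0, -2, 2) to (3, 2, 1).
-27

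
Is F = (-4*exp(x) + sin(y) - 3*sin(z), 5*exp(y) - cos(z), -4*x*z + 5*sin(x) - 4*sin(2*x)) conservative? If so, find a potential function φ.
No, ∇×F = (-sin(z), 4*z - 5*cos(x) + 8*cos(2*x) - 3*cos(z), -cos(y)) ≠ 0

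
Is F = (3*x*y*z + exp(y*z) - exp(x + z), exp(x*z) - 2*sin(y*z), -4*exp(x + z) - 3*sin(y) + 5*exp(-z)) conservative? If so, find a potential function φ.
No, ∇×F = (-x*exp(x*z) + 2*y*cos(y*z) - 3*cos(y), 3*x*y + y*exp(y*z) + 3*exp(x + z), z*(-3*x + exp(x*z) - exp(y*z))) ≠ 0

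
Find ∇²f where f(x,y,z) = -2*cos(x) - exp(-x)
2*cos(x) - exp(-x)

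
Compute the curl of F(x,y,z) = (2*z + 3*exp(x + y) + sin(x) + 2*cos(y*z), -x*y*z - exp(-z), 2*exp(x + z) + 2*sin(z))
(x*y - exp(-z), -2*y*sin(y*z) - 2*exp(x + z) + 2, -y*z + 2*z*sin(y*z) - 3*exp(x + y))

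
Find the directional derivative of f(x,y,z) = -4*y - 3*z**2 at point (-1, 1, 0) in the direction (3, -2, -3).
4*sqrt(22)/11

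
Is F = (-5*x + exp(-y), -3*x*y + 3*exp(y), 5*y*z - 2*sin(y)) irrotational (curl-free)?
No, ∇×F = (5*z - 2*cos(y), 0, -3*y + exp(-y))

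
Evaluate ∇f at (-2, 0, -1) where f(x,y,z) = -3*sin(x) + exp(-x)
(-exp(2) - 3*cos(2), 0, 0)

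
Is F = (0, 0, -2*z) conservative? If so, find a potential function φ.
Yes, F is conservative. φ = -z**2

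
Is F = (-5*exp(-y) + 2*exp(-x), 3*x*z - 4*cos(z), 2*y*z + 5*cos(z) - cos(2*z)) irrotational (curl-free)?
No, ∇×F = (-3*x + 2*z - 4*sin(z), 0, 3*z - 5*exp(-y))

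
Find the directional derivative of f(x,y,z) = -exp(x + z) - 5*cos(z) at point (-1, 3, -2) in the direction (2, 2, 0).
-sqrt(2)*exp(-3)/2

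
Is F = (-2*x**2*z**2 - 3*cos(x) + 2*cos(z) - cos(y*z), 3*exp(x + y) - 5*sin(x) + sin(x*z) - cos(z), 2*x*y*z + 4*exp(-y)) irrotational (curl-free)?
No, ∇×F = (2*x*z - x*cos(x*z) - sin(z) - 4*exp(-y), -4*x**2*z - 2*y*z + y*sin(y*z) - 2*sin(z), -z*sin(y*z) + z*cos(x*z) + 3*exp(x + y) - 5*cos(x))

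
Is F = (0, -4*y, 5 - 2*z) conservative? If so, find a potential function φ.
Yes, F is conservative. φ = -2*y**2 - z**2 + 5*z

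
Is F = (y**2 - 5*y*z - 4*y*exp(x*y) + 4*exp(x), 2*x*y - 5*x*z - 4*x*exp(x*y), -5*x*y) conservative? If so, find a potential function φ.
Yes, F is conservative. φ = x*y**2 - 5*x*y*z + 4*exp(x) - 4*exp(x*y)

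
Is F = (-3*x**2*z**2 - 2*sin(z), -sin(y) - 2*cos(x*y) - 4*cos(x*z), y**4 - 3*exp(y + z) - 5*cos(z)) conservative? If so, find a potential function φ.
No, ∇×F = (-4*x*sin(x*z) + 4*y**3 - 3*exp(y + z), -6*x**2*z - 2*cos(z), 2*y*sin(x*y) + 4*z*sin(x*z)) ≠ 0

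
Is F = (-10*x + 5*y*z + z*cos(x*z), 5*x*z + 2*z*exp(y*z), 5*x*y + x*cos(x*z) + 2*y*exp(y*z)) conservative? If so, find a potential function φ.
Yes, F is conservative. φ = -5*x**2 + 5*x*y*z + 2*exp(y*z) + sin(x*z)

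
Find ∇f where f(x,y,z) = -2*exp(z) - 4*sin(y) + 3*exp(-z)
(0, -4*cos(y), sinh(z) - 5*cosh(z))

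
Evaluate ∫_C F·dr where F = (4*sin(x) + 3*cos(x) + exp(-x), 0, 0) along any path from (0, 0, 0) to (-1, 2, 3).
-E - 3*sin(1) - 4*cos(1) + 5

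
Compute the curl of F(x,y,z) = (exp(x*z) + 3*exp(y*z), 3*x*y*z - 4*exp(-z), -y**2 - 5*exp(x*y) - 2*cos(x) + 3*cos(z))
(-3*x*y - 5*x*exp(x*y) - 2*y - 4*exp(-z), x*exp(x*z) + 5*y*exp(x*y) + 3*y*exp(y*z) - 2*sin(x), 3*z*(y - exp(y*z)))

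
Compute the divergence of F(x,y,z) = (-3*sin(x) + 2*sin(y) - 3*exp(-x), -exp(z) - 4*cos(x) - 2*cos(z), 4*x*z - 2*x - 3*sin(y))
4*x - 3*cos(x) + 3*exp(-x)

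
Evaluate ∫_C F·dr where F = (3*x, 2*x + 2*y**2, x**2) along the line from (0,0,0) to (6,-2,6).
326/3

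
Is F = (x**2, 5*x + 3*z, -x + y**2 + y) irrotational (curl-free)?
No, ∇×F = (2*y - 2, 1, 5)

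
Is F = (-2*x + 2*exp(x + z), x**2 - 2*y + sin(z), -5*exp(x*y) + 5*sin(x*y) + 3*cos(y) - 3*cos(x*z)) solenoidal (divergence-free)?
No, ∇·F = 3*x*sin(x*z) + 2*exp(x + z) - 4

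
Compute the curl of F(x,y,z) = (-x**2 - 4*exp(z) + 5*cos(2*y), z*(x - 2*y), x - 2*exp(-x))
(-x + 2*y, -4*exp(z) - 1 - 2*exp(-x), z + 10*sin(2*y))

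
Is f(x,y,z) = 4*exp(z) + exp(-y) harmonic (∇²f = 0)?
No, ∇²f = 4*exp(z) + exp(-y)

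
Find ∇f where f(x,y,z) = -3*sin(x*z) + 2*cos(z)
(-3*z*cos(x*z), 0, -3*x*cos(x*z) - 2*sin(z))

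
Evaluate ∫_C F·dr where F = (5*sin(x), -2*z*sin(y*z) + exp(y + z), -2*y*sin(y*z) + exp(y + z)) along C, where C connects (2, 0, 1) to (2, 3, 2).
-E - 2 + 2*cos(6) + exp(5)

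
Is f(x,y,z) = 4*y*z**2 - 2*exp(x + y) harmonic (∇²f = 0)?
No, ∇²f = 8*y - 4*exp(x + y)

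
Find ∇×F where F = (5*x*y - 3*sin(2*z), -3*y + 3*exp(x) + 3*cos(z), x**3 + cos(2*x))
(3*sin(z), -3*x**2 + 2*sin(2*x) - 6*cos(2*z), -5*x + 3*exp(x))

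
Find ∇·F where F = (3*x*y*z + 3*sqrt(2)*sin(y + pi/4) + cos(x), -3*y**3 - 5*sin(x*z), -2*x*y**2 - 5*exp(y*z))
-9*y**2 + 3*y*z - 5*y*exp(y*z) - sin(x)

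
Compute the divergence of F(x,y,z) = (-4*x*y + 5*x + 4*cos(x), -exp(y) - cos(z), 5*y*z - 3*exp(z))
y - exp(y) - 3*exp(z) - 4*sin(x) + 5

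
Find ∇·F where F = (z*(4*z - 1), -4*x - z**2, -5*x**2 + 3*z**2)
6*z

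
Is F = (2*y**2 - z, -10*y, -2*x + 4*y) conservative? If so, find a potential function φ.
No, ∇×F = (4, 1, -4*y) ≠ 0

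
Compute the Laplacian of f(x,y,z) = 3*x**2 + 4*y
6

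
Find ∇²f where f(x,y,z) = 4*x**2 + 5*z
8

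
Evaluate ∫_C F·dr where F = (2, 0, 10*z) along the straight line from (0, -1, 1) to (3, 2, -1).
6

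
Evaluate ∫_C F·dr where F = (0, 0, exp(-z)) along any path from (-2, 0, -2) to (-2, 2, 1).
-(1 - exp(3))*exp(-1)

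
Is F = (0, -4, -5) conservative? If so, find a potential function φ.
Yes, F is conservative. φ = -4*y - 5*z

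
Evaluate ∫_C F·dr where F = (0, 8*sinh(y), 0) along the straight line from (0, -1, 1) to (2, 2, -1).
-8*cosh(1) + 8*cosh(2)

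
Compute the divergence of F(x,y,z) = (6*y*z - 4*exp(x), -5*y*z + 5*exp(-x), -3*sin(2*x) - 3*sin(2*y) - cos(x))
-5*z - 4*exp(x)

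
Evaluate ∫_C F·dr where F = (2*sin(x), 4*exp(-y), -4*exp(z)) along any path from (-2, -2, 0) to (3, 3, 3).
-4*exp(3) + 2*cos(2) - 4*exp(-3) - 2*cos(3) + 4 + 4*exp(2)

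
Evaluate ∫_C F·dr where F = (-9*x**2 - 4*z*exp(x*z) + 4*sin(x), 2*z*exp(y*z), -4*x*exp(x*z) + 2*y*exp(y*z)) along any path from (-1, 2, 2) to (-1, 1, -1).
2*(-exp(6) - 2*exp(3) + 2 + E)*exp(-2)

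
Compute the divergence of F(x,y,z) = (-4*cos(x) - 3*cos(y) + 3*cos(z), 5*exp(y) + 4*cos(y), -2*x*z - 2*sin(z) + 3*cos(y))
-2*x + 5*exp(y) + 4*sin(x) - 4*sin(y) - 2*cos(z)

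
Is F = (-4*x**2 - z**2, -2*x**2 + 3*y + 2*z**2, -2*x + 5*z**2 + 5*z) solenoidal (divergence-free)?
No, ∇·F = -8*x + 10*z + 8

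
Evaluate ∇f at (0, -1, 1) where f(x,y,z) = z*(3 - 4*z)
(0, 0, -5)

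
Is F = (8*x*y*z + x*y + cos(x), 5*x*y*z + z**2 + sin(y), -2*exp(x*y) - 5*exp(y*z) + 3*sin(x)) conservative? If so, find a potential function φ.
No, ∇×F = (-5*x*y - 2*x*exp(x*y) - 5*z*exp(y*z) - 2*z, 8*x*y + 2*y*exp(x*y) - 3*cos(x), -8*x*z - x + 5*y*z) ≠ 0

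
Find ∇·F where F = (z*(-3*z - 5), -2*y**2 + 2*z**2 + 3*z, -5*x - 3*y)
-4*y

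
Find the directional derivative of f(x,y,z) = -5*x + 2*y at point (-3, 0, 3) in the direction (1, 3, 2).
sqrt(14)/14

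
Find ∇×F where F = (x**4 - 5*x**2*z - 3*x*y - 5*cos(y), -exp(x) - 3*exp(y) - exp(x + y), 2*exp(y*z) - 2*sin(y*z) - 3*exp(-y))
((2*z*(exp(y*z) - cos(y*z))*exp(y) + 3)*exp(-y), -5*x**2, 3*x - exp(x) - exp(x + y) - 5*sin(y))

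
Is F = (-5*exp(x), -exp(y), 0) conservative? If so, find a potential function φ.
Yes, F is conservative. φ = -5*exp(x) - exp(y)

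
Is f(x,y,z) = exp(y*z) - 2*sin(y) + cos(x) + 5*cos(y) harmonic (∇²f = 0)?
No, ∇²f = y**2*exp(y*z) + z**2*exp(y*z) + 2*sin(y) - cos(x) - 5*cos(y)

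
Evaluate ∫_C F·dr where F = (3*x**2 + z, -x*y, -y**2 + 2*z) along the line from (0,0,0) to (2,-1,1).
9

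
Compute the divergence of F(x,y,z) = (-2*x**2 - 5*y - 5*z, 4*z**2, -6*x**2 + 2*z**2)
-4*x + 4*z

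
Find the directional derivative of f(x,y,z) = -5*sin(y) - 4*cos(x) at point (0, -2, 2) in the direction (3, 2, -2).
-10*sqrt(17)*cos(2)/17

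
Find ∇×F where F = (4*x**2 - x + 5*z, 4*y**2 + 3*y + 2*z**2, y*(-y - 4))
(-2*y - 4*z - 4, 5, 0)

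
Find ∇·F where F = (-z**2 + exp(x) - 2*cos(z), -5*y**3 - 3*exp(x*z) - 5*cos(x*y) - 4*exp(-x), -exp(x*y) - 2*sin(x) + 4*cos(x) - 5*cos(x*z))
5*x*sin(x*y) + 5*x*sin(x*z) - 15*y**2 + exp(x)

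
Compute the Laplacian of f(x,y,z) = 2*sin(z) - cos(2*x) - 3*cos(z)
-2*sin(z) + 4*cos(2*x) + 3*cos(z)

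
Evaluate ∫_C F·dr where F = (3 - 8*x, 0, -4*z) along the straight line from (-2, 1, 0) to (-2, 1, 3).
-18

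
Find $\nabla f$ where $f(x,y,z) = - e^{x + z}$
(-exp(x + z), 0, -exp(x + z))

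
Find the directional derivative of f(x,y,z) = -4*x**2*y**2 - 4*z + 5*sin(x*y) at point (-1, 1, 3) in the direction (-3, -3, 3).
-4*sqrt(3)/3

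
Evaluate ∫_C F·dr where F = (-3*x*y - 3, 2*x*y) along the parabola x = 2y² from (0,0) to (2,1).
-49/5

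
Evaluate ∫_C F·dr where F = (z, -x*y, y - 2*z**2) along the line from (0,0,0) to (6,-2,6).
-140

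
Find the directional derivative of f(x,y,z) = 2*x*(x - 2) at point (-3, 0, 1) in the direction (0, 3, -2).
0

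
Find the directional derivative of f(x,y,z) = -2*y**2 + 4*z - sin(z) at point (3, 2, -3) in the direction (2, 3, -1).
sqrt(14)*(-28 + cos(3))/14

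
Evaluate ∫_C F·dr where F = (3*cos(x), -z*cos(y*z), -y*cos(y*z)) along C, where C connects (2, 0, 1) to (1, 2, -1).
-2*sin(2) + 3*sin(1)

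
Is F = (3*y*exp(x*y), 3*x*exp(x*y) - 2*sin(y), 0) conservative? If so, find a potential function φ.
Yes, F is conservative. φ = 3*exp(x*y) + 2*cos(y)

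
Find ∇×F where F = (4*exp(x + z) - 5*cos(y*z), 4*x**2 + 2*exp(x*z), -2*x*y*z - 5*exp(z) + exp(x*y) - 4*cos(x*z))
(x*(-2*z + exp(x*y) - 2*exp(x*z)), 2*y*z - y*exp(x*y) + 5*y*sin(y*z) - 4*z*sin(x*z) + 4*exp(x + z), 8*x + 2*z*exp(x*z) - 5*z*sin(y*z))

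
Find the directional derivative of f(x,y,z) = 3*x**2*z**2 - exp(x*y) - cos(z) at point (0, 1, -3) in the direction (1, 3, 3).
-sqrt(19)*(3*sin(3) + 1)/19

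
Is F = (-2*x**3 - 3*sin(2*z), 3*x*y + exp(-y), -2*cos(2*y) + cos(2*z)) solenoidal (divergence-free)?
No, ∇·F = -6*x**2 + 3*x - 2*sin(2*z) - exp(-y)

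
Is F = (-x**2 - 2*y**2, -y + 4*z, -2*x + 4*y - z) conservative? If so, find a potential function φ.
No, ∇×F = (0, 2, 4*y) ≠ 0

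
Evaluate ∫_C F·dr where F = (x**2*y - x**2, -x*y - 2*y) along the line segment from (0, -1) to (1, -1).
-2/3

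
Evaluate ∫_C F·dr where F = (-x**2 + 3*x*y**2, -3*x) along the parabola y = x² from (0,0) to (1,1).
-11/6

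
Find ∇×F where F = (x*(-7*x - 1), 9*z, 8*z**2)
(-9, 0, 0)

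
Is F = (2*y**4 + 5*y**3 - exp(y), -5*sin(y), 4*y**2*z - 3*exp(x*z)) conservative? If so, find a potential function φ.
No, ∇×F = (8*y*z, 3*z*exp(x*z), -8*y**3 - 15*y**2 + exp(y)) ≠ 0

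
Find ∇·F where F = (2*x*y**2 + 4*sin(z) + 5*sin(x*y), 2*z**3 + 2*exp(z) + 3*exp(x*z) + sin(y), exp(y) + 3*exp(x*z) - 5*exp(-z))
3*x*exp(x*z) + 2*y**2 + 5*y*cos(x*y) + cos(y) + 5*exp(-z)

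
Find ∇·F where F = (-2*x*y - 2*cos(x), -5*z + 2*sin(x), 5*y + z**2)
-2*y + 2*z + 2*sin(x)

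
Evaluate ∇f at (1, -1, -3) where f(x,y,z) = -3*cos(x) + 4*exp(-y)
(3*sin(1), -4*E, 0)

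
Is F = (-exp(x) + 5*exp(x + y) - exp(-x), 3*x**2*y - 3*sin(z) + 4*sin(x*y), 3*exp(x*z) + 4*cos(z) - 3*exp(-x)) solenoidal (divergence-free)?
No, ∇·F = 3*x**2 + 3*x*exp(x*z) + 4*x*cos(x*y) - exp(x) + 5*exp(x + y) - 4*sin(z) + exp(-x)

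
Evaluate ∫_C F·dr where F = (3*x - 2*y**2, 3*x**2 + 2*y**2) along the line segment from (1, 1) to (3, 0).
-3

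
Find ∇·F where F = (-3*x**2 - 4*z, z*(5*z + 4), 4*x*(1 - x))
-6*x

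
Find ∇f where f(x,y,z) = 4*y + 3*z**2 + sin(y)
(0, cos(y) + 4, 6*z)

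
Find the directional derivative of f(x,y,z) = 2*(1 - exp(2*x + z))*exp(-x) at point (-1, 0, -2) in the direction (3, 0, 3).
sqrt(2)*(-exp(4) - 2)*exp(-3)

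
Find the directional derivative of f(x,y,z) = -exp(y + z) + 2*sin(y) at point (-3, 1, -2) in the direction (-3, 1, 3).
2*sqrt(19)*(-2 + E*cos(1))*exp(-1)/19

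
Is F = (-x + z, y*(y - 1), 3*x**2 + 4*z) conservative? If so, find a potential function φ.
No, ∇×F = (0, 1 - 6*x, 0) ≠ 0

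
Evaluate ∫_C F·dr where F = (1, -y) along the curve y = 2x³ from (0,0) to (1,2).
-1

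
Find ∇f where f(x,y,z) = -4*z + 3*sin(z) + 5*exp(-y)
(0, -5*exp(-y), 3*cos(z) - 4)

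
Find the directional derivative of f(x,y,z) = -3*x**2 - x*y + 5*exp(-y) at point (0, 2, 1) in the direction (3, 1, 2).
sqrt(14)*(-6*exp(2) - 5)*exp(-2)/14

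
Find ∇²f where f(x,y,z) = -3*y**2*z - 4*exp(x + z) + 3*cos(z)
-6*z - 8*exp(x + z) - 3*cos(z)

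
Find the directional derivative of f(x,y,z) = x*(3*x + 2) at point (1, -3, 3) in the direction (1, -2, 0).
8*sqrt(5)/5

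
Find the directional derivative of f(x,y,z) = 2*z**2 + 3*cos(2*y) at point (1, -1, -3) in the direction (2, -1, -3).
3*sqrt(14)*(6 - sin(2))/7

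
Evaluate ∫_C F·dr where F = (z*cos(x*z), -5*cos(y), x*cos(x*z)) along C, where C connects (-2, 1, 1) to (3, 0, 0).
sin(2) + 5*sin(1)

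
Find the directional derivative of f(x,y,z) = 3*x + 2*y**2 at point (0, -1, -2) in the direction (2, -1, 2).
10/3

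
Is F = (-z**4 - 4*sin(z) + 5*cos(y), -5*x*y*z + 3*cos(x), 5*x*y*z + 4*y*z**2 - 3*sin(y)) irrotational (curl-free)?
No, ∇×F = (5*x*y + 5*x*z + 4*z**2 - 3*cos(y), -5*y*z - 4*z**3 - 4*cos(z), -5*y*z - 3*sin(x) + 5*sin(y))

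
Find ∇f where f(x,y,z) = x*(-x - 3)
(-2*x - 3, 0, 0)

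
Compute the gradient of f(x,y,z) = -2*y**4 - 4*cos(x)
(4*sin(x), -8*y**3, 0)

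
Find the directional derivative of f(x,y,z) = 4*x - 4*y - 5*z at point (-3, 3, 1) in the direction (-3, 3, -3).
-sqrt(3)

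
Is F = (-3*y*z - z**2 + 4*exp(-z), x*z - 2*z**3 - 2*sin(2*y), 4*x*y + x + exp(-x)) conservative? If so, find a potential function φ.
No, ∇×F = (3*x + 6*z**2, -7*y - 2*z - 1 - 4*exp(-z) + exp(-x), 4*z) ≠ 0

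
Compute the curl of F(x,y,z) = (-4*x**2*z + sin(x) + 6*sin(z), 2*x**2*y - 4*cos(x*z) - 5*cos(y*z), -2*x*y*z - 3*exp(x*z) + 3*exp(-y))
(-2*x*z - 4*x*sin(x*z) - 5*y*sin(y*z) - 3*exp(-y), -4*x**2 + 2*y*z + 3*z*exp(x*z) + 6*cos(z), 4*x*y + 4*z*sin(x*z))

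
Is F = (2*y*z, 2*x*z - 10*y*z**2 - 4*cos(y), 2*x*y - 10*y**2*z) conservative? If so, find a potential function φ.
Yes, F is conservative. φ = 2*x*y*z - 5*y**2*z**2 - 4*sin(y)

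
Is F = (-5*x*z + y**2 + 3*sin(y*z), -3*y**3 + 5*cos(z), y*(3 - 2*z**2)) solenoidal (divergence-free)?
No, ∇·F = -9*y**2 - 4*y*z - 5*z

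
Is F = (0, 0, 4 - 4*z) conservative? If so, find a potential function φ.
Yes, F is conservative. φ = 2*z*(2 - z)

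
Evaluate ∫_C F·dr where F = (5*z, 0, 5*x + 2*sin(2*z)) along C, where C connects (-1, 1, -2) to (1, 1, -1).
-15 + cos(4) - cos(2)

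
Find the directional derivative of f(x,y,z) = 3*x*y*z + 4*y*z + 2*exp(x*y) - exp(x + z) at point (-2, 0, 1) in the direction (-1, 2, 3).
sqrt(14)*(-6*E - 1)*exp(-1)/7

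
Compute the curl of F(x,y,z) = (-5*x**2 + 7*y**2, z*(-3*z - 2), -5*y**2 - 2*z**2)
(-10*y + 6*z + 2, 0, -14*y)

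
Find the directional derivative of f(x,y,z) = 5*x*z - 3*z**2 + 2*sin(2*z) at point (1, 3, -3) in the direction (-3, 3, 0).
15*sqrt(2)/2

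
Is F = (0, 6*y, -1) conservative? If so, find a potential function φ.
Yes, F is conservative. φ = 3*y**2 - z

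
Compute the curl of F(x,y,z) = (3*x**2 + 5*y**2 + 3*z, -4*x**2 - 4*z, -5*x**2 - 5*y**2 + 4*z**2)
(4 - 10*y, 10*x + 3, -8*x - 10*y)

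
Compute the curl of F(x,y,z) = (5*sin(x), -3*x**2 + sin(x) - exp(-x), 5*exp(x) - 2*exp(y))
(-2*exp(y), -5*exp(x), -6*x + cos(x) + exp(-x))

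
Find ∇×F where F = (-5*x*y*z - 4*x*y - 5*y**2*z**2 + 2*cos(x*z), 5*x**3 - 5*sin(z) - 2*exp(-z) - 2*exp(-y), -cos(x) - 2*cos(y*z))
(2*z*sin(y*z) + 5*cos(z) - 2*exp(-z), -5*x*y - 2*x*sin(x*z) - 10*y**2*z - sin(x), 15*x**2 + 5*x*z + 4*x + 10*y*z**2)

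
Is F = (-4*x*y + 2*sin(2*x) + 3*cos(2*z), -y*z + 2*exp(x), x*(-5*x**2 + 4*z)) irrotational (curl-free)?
No, ∇×F = (y, 15*x**2 - 4*z - 6*sin(2*z), 4*x + 2*exp(x))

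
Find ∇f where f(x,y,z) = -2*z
(0, 0, -2)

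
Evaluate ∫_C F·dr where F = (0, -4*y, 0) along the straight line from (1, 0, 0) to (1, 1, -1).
-2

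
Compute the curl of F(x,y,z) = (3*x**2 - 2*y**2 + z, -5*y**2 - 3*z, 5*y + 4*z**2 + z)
(8, 1, 4*y)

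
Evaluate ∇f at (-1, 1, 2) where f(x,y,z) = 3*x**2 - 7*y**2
(-6, -14, 0)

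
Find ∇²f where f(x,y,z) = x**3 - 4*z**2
6*x - 8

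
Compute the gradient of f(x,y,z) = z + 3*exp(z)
(0, 0, 3*exp(z) + 1)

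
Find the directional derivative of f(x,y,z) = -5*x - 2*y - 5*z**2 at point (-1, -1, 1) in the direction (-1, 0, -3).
7*sqrt(10)/2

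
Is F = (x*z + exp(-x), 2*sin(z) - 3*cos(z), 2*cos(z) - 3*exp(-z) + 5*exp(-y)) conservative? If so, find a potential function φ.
No, ∇×F = (-3*sin(z) - 2*cos(z) - 5*exp(-y), x, 0) ≠ 0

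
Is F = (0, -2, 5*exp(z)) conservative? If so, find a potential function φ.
Yes, F is conservative. φ = -2*y + 5*exp(z)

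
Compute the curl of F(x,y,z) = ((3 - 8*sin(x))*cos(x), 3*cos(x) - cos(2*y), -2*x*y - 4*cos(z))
(-2*x, 2*y, -3*sin(x))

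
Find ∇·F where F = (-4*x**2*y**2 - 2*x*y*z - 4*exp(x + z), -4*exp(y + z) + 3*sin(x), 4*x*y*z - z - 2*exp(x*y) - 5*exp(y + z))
-8*x*y**2 + 4*x*y - 2*y*z - 4*exp(x + z) - 9*exp(y + z) - 1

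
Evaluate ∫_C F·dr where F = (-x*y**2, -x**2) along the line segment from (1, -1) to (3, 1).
-10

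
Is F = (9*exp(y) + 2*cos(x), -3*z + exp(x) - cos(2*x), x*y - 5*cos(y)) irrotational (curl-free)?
No, ∇×F = (x + 5*sin(y) + 3, -y, exp(x) - 9*exp(y) + 2*sin(2*x))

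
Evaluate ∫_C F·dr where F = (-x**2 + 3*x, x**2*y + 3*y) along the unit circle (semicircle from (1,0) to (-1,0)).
2/3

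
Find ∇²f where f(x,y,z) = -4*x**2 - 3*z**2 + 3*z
-14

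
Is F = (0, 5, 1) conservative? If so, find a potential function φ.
Yes, F is conservative. φ = 5*y + z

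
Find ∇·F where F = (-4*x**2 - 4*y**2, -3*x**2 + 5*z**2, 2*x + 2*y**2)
-8*x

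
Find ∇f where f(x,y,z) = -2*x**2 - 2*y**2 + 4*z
(-4*x, -4*y, 4)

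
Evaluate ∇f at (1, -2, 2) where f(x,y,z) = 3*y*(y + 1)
(0, -9, 0)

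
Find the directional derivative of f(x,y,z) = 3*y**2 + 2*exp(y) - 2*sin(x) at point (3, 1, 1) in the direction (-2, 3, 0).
2*sqrt(13)*(2*cos(3) + 3*E + 9)/13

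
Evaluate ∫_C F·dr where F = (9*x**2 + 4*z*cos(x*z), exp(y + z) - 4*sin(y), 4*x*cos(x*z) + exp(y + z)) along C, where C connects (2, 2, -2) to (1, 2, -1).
-22 - 4*sin(1) + 4*sin(4) + E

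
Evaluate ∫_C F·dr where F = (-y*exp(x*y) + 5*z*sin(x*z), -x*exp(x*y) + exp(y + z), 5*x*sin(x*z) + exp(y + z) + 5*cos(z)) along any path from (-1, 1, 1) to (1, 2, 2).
-2*exp(2) + 5*sqrt(2)*cos(pi/4 + 1) + exp(-1) - 5*sqrt(2)*cos(pi/4 + 2) + exp(4)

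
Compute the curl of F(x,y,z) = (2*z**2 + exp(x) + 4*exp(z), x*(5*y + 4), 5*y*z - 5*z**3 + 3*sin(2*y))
(5*z + 6*cos(2*y), 4*z + 4*exp(z), 5*y + 4)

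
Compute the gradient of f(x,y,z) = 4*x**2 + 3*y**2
(8*x, 6*y, 0)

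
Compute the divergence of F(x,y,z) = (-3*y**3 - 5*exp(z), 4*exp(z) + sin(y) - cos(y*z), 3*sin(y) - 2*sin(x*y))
z*sin(y*z) + cos(y)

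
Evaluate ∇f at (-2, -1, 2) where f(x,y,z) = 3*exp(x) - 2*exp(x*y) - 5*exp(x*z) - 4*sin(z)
((-10 + 3*exp(2) + 2*exp(6))*exp(-4), 4*exp(2), 10*exp(-4) - 4*cos(2))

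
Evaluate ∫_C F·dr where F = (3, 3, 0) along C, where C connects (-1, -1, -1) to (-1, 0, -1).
3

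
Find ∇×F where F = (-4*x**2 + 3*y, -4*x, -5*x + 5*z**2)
(0, 5, -7)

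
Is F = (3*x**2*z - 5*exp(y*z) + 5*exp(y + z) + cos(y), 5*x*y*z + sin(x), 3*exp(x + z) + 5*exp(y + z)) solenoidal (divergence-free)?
No, ∇·F = 11*x*z + 3*exp(x + z) + 5*exp(y + z)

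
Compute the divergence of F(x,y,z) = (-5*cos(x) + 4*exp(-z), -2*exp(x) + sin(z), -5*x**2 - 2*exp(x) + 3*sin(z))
5*sin(x) + 3*cos(z)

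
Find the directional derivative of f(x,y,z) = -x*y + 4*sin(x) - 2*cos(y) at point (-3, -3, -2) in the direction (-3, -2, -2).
sqrt(17)*(-15 + 4*sin(3) - 12*cos(3))/17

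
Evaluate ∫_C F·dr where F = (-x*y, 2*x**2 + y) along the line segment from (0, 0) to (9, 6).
180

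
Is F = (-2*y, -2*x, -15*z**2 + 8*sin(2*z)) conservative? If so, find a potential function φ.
Yes, F is conservative. φ = -2*x*y - 5*z**3 - 4*cos(2*z)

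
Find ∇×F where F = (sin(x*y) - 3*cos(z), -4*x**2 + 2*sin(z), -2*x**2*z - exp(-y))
(-2*cos(z) + exp(-y), 4*x*z + 3*sin(z), -x*(cos(x*y) + 8))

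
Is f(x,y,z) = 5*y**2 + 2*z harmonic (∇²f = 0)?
No, ∇²f = 10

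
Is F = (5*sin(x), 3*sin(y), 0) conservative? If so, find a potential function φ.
Yes, F is conservative. φ = -5*cos(x) - 3*cos(y)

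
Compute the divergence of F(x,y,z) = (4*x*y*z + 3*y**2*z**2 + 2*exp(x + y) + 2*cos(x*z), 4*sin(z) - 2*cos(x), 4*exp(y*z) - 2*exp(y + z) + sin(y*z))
4*y*z + 4*y*exp(y*z) + y*cos(y*z) - 2*z*sin(x*z) + 2*exp(x + y) - 2*exp(y + z)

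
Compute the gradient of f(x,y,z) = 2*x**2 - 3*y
(4*x, -3, 0)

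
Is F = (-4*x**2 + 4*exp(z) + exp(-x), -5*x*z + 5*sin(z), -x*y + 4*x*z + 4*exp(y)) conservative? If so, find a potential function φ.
No, ∇×F = (4*x + 4*exp(y) - 5*cos(z), y - 4*z + 4*exp(z), -5*z) ≠ 0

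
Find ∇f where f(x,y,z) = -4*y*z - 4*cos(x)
(4*sin(x), -4*z, -4*y)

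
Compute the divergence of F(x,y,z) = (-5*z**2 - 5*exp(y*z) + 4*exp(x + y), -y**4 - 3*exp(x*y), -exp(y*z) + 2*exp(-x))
-3*x*exp(x*y) - 4*y**3 - y*exp(y*z) + 4*exp(x + y)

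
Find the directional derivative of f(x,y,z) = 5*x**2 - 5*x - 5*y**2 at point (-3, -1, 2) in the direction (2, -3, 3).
-50*sqrt(22)/11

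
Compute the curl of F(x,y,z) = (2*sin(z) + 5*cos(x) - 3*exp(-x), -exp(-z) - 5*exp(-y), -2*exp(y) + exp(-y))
(-sinh(y) + sinh(z) - 3*cosh(y) - cosh(z), 2*cos(z), 0)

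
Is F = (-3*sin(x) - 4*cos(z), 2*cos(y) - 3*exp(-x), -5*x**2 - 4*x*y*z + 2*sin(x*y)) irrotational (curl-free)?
No, ∇×F = (2*x*(-2*z + cos(x*y)), 10*x + 4*y*z - 2*y*cos(x*y) + 4*sin(z), 3*exp(-x))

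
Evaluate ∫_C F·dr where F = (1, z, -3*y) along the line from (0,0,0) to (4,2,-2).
8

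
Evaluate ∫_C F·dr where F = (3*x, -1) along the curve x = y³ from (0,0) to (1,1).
1/2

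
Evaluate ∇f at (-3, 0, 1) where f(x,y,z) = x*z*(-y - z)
(-1, 3, 6)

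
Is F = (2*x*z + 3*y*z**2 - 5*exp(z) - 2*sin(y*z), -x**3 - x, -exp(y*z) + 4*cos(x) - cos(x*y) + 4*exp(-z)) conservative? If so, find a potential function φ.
No, ∇×F = (x*sin(x*y) - z*exp(y*z), 2*x + 6*y*z - y*sin(x*y) - 2*y*cos(y*z) - 5*exp(z) + 4*sin(x), -3*x**2 - 3*z**2 + 2*z*cos(y*z) - 1) ≠ 0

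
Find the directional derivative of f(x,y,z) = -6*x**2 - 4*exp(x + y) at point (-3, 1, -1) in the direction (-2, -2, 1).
-24 + 16*exp(-2)/3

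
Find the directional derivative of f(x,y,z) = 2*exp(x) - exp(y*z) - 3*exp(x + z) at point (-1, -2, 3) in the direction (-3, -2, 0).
3*sqrt(13)*(2 + (-2 + 3*exp(3))*exp(5))*exp(-6)/13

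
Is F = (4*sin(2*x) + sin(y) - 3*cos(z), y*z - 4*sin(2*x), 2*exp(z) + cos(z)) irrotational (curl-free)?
No, ∇×F = (-y, 3*sin(z), -8*cos(2*x) - cos(y))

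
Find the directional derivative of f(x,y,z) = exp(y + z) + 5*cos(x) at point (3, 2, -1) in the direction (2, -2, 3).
sqrt(17)*(E - 10*sin(3))/17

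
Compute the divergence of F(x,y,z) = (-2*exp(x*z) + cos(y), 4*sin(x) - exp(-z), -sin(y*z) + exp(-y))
-y*cos(y*z) - 2*z*exp(x*z)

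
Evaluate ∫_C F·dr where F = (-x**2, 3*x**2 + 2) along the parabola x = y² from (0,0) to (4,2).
28/15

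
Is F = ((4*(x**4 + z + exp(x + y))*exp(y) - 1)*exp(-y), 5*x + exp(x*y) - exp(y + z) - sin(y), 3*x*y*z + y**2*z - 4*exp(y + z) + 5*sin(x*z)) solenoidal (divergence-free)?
No, ∇·F = 16*x**3 + 3*x*y + x*exp(x*y) + 5*x*cos(x*z) + y**2 + 4*exp(x + y) - 5*exp(y + z) - cos(y)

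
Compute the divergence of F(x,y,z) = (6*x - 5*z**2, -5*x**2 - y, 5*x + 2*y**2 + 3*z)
8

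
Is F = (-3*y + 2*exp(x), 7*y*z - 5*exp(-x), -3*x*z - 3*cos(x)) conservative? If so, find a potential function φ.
No, ∇×F = (-7*y, 3*z - 3*sin(x), 3 + 5*exp(-x)) ≠ 0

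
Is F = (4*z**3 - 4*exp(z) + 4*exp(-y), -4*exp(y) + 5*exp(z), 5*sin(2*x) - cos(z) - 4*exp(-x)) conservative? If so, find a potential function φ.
No, ∇×F = (-5*exp(z), 12*z**2 - 4*exp(z) - 10*cos(2*x) - 4*exp(-x), 4*exp(-y)) ≠ 0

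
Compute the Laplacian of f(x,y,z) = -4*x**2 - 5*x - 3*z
-8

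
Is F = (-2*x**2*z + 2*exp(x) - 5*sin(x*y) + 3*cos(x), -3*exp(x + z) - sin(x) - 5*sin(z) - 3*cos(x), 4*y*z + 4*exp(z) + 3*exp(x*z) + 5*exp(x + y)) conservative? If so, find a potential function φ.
No, ∇×F = (4*z + 5*exp(x + y) + 3*exp(x + z) + 5*cos(z), -2*x**2 - 3*z*exp(x*z) - 5*exp(x + y), 5*x*cos(x*y) - 3*exp(x + z) + 3*sin(x) - cos(x)) ≠ 0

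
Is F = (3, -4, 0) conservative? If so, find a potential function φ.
Yes, F is conservative. φ = 3*x - 4*y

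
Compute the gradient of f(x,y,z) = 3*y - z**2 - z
(0, 3, -2*z - 1)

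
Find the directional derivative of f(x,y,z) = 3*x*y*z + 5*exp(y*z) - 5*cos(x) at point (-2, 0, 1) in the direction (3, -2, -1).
sqrt(14)*(2 - 15*sin(2))/14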